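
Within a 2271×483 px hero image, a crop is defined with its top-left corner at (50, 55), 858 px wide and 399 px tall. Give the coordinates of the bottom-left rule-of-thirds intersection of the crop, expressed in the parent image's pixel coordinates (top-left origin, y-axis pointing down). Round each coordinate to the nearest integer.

One third of the crop width 858 is 286.00 px.
One third of the crop height 399 is 133.00 px.
The bottom-left point is one-third across and two-thirds down within the crop:
x = 50 + 1 × 286.00 ≈ 336; y = 55 + 2 × 133.00 ≈ 321.

(336, 321)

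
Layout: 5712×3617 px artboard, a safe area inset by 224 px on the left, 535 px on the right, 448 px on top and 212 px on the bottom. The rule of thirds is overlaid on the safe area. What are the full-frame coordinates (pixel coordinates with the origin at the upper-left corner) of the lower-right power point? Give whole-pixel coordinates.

(3526, 2419)

Content width = 5712 − 224 − 535 = 4953 px; content height = 3617 − 448 − 212 = 2957 px.
Lower-right is two-thirds across and two-thirds down within the safe area.
x = 224 + 2 × 4953/3 = 224 + 3302.00 ≈ 3526
y = 448 + 2 × 2957/3 = 448 + 1971.33 ≈ 2419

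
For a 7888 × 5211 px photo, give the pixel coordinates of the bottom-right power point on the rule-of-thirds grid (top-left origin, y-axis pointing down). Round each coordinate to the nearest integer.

The bottom-right point sits two-thirds of the way across and two-thirds of the way down.
x = 2 × 7888/3 ≈ 5259; y = 2 × 5211/3 ≈ 3474.

x = 5259 px, y = 3474 px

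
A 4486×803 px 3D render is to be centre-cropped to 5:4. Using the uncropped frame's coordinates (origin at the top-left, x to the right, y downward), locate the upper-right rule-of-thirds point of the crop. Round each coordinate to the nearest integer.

x = 2410 px, y = 268 px

4486/803 > 5/4, so the 5:4 crop keeps the full height 803 and trims width to 803 × 5/4 = 1003.75 px.
Left offset = (4486 − 1003.75)/2 = 1741.12 px; top offset = 0.
Upper-right is two-thirds across and one-third down within the crop:
x = 1741.12 + 2 × 1003.75/3 ≈ 2410; y = 0.00 + 1 × 803.00/3 ≈ 268.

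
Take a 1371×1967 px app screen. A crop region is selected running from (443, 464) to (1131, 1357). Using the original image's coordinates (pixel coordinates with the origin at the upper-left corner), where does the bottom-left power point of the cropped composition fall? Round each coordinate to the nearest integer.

Crop width = 1131 − 443 = 688 px; one third is 229.33 px.
Crop height = 1357 − 464 = 893 px; one third is 297.67 px.
The bottom-left point is one-third across and two-thirds down within the crop:
x = 443 + 1 × 229.33 ≈ 672; y = 464 + 2 × 297.67 ≈ 1059.

x = 672 px, y = 1059 px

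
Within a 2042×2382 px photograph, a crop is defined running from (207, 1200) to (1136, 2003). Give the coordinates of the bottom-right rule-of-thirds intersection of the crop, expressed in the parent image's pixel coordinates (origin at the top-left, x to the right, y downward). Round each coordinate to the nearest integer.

(826, 1735)

Crop width = 1136 − 207 = 929 px; one third is 309.67 px.
Crop height = 2003 − 1200 = 803 px; one third is 267.67 px.
The bottom-right point is two-thirds across and two-thirds down within the crop:
x = 207 + 2 × 309.67 ≈ 826; y = 1200 + 2 × 267.67 ≈ 1735.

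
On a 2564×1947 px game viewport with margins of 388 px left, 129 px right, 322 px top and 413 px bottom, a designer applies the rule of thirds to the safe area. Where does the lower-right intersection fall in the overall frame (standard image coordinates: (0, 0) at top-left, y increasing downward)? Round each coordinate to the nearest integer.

x = 1753 px, y = 1130 px

Content width = 2564 − 388 − 129 = 2047 px; content height = 1947 − 322 − 413 = 1212 px.
Lower-right is two-thirds across and two-thirds down within the safe area.
x = 388 + 2 × 2047/3 = 388 + 1364.67 ≈ 1753
y = 322 + 2 × 1212/3 = 322 + 808.00 ≈ 1130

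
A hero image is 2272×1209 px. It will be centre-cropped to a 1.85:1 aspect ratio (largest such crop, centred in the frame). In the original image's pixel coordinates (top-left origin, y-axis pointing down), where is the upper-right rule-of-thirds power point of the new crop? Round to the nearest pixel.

2272/1209 > 1.85/1, so the 1.85:1 crop keeps the full height 1209 and trims width to 1209 × 1.85/1 = 2236.65 px.
Left offset = (2272 − 2236.65)/2 = 17.67 px; top offset = 0.
Upper-right is two-thirds across and one-third down within the crop:
x = 17.67 + 2 × 2236.65/3 ≈ 1509; y = 0.00 + 1 × 1209.00/3 ≈ 403.

(1509, 403)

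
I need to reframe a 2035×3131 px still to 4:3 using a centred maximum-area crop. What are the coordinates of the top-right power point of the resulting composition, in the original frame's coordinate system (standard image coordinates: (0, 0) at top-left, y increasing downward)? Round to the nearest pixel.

x = 1357 px, y = 1311 px

2035/3131 < 4/3, so the 4:3 crop keeps the full width 2035 and trims height to 2035 × 3/4 = 1526.25 px.
Top offset = (3131 − 1526.25)/2 = 802.38 px; left offset = 0.
Top-right is two-thirds across and one-third down within the crop:
x = 0.00 + 2 × 2035.00/3 ≈ 1357; y = 802.38 + 1 × 1526.25/3 ≈ 1311.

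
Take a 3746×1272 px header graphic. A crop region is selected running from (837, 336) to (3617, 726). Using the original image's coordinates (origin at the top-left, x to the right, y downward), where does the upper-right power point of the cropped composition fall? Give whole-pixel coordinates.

x = 2690 px, y = 466 px

Crop width = 3617 − 837 = 2780 px; one third is 926.67 px.
Crop height = 726 − 336 = 390 px; one third is 130.00 px.
The upper-right point is two-thirds across and one-third down within the crop:
x = 837 + 2 × 926.67 ≈ 2690; y = 336 + 1 × 130.00 ≈ 466.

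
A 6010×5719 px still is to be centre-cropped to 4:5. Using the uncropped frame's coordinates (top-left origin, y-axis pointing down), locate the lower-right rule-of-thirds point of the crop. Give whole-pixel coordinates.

6010/5719 > 4/5, so the 4:5 crop keeps the full height 5719 and trims width to 5719 × 4/5 = 4575.20 px.
Left offset = (6010 − 4575.20)/2 = 717.40 px; top offset = 0.
Lower-right is two-thirds across and two-thirds down within the crop:
x = 717.40 + 2 × 4575.20/3 ≈ 3768; y = 0.00 + 2 × 5719.00/3 ≈ 3813.

x = 3768 px, y = 3813 px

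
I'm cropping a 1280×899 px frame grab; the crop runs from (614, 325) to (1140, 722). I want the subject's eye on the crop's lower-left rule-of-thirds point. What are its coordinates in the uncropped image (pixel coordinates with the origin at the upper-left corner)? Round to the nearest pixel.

Crop width = 1140 − 614 = 526 px; one third is 175.33 px.
Crop height = 722 − 325 = 397 px; one third is 132.33 px.
The lower-left point is one-third across and two-thirds down within the crop:
x = 614 + 1 × 175.33 ≈ 789; y = 325 + 2 × 132.33 ≈ 590.

x = 789 px, y = 590 px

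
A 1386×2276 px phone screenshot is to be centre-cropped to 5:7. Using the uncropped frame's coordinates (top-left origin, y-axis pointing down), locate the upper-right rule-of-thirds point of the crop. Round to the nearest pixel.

1386/2276 < 5/7, so the 5:7 crop keeps the full width 1386 and trims height to 1386 × 7/5 = 1940.40 px.
Top offset = (2276 − 1940.40)/2 = 167.80 px; left offset = 0.
Upper-right is two-thirds across and one-third down within the crop:
x = 0.00 + 2 × 1386.00/3 ≈ 924; y = 167.80 + 1 × 1940.40/3 ≈ 815.

x = 924 px, y = 815 px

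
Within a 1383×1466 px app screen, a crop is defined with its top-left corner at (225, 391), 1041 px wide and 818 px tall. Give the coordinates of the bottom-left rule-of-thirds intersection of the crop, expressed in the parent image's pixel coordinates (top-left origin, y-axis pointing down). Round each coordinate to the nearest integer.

(572, 936)

One third of the crop width 1041 is 347.00 px.
One third of the crop height 818 is 272.67 px.
The bottom-left point is one-third across and two-thirds down within the crop:
x = 225 + 1 × 347.00 ≈ 572; y = 391 + 2 × 272.67 ≈ 936.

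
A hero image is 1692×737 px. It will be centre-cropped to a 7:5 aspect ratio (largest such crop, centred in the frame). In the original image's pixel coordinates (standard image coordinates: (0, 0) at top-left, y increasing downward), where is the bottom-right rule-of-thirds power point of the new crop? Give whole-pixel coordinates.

x = 1018 px, y = 491 px

1692/737 > 7/5, so the 7:5 crop keeps the full height 737 and trims width to 737 × 7/5 = 1031.80 px.
Left offset = (1692 − 1031.80)/2 = 330.10 px; top offset = 0.
Bottom-right is two-thirds across and two-thirds down within the crop:
x = 330.10 + 2 × 1031.80/3 ≈ 1018; y = 0.00 + 2 × 737.00/3 ≈ 491.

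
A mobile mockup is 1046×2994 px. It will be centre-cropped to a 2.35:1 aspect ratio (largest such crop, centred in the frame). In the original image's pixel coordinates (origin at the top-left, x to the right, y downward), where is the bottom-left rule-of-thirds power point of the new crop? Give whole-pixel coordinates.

(349, 1571)

1046/2994 < 2.35/1, so the 2.35:1 crop keeps the full width 1046 and trims height to 1046 × 1/2.35 = 445.11 px.
Top offset = (2994 − 445.11)/2 = 1274.45 px; left offset = 0.
Bottom-left is one-third across and two-thirds down within the crop:
x = 0.00 + 1 × 1046.00/3 ≈ 349; y = 1274.45 + 2 × 445.11/3 ≈ 1571.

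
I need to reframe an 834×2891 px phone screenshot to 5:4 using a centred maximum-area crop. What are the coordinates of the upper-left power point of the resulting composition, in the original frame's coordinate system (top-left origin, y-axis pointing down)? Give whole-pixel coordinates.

(278, 1334)

834/2891 < 5/4, so the 5:4 crop keeps the full width 834 and trims height to 834 × 4/5 = 667.20 px.
Top offset = (2891 − 667.20)/2 = 1111.90 px; left offset = 0.
Upper-left is one-third across and one-third down within the crop:
x = 0.00 + 1 × 834.00/3 ≈ 278; y = 1111.90 + 1 × 667.20/3 ≈ 1334.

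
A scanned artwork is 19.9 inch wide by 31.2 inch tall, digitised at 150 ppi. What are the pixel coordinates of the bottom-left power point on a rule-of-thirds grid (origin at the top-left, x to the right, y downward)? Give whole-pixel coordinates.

In pixels the canvas is 19.9 × 150 = 2985 wide and 31.2 × 150 = 4680 tall.
The bottom-left point is one-third across and two-thirds down:
x = 1 × 2985/3 ≈ 995; y = 2 × 4680/3 ≈ 3120.

(995, 3120)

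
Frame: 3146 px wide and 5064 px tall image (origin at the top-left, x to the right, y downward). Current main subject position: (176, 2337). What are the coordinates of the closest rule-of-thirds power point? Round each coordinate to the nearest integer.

Third lines: x ∈ {1049, 2097}, y ∈ {1688, 3376}.
176 is closer to x = 1049; 2337 is closer to y = 1688.
So the nearest intersection is the upper-left power point.

(1049, 1688)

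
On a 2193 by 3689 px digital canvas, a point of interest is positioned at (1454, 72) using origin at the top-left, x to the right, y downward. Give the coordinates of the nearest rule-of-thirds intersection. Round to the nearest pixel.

Third lines: x ∈ {731, 1462}, y ∈ {1230, 2459}.
1454 is closer to x = 1462; 72 is closer to y = 1230.
So the nearest intersection is the upper-right power point.

x = 1462 px, y = 1230 px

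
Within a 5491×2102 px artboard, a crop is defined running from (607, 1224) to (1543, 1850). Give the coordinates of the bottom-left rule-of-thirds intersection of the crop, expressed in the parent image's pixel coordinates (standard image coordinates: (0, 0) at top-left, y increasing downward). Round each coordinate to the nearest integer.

x = 919 px, y = 1641 px

Crop width = 1543 − 607 = 936 px; one third is 312.00 px.
Crop height = 1850 − 1224 = 626 px; one third is 208.67 px.
The bottom-left point is one-third across and two-thirds down within the crop:
x = 607 + 1 × 312.00 ≈ 919; y = 1224 + 2 × 208.67 ≈ 1641.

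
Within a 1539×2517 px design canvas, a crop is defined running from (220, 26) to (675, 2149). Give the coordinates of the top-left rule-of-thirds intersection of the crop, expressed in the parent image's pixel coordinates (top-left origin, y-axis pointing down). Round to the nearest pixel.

Crop width = 675 − 220 = 455 px; one third is 151.67 px.
Crop height = 2149 − 26 = 2123 px; one third is 707.67 px.
The top-left point is one-third across and one-third down within the crop:
x = 220 + 1 × 151.67 ≈ 372; y = 26 + 1 × 707.67 ≈ 734.

x = 372 px, y = 734 px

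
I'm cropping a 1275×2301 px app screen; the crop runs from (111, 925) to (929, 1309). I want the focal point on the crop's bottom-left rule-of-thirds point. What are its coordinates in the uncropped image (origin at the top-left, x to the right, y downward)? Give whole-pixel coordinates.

Crop width = 929 − 111 = 818 px; one third is 272.67 px.
Crop height = 1309 − 925 = 384 px; one third is 128.00 px.
The bottom-left point is one-third across and two-thirds down within the crop:
x = 111 + 1 × 272.67 ≈ 384; y = 925 + 2 × 128.00 ≈ 1181.

(384, 1181)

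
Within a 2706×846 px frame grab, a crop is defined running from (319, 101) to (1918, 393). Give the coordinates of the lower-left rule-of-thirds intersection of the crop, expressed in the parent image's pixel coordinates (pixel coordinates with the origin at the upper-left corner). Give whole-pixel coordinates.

(852, 296)

Crop width = 1918 − 319 = 1599 px; one third is 533.00 px.
Crop height = 393 − 101 = 292 px; one third is 97.33 px.
The lower-left point is one-third across and two-thirds down within the crop:
x = 319 + 1 × 533.00 ≈ 852; y = 101 + 2 × 97.33 ≈ 296.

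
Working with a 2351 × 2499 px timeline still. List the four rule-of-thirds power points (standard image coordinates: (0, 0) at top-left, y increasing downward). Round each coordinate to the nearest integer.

One third of 2351 is 783.67; one third of 2499 is 833.
Vertical third lines at x = 784 and x = 1567; horizontal third lines at y = 833 and y = 1666.

(784, 833), (1567, 833), (784, 1666), (1567, 1666)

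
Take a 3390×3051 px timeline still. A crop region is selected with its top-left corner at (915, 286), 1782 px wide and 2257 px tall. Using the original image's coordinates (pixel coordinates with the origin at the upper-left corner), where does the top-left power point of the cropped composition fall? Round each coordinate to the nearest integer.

x = 1509 px, y = 1038 px

One third of the crop width 1782 is 594.00 px.
One third of the crop height 2257 is 752.33 px.
The top-left point is one-third across and one-third down within the crop:
x = 915 + 1 × 594.00 ≈ 1509; y = 286 + 1 × 752.33 ≈ 1038.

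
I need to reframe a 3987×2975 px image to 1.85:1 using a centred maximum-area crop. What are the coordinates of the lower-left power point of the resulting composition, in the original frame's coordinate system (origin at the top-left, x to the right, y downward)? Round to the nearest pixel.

3987/2975 < 1.85/1, so the 1.85:1 crop keeps the full width 3987 and trims height to 3987 × 1/1.85 = 2155.14 px.
Top offset = (2975 − 2155.14)/2 = 409.93 px; left offset = 0.
Lower-left is one-third across and two-thirds down within the crop:
x = 0.00 + 1 × 3987.00/3 ≈ 1329; y = 409.93 + 2 × 2155.14/3 ≈ 1847.

(1329, 1847)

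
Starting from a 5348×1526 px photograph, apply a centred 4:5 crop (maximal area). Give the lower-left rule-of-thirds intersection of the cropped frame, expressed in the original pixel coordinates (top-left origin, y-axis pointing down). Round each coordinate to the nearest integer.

x = 2471 px, y = 1017 px

5348/1526 > 4/5, so the 4:5 crop keeps the full height 1526 and trims width to 1526 × 4/5 = 1220.80 px.
Left offset = (5348 − 1220.80)/2 = 2063.60 px; top offset = 0.
Lower-left is one-third across and two-thirds down within the crop:
x = 2063.60 + 1 × 1220.80/3 ≈ 2471; y = 0.00 + 2 × 1526.00/3 ≈ 1017.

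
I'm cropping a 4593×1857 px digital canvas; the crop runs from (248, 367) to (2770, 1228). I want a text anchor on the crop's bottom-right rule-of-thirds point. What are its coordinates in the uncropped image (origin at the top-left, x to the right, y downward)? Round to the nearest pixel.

Crop width = 2770 − 248 = 2522 px; one third is 840.67 px.
Crop height = 1228 − 367 = 861 px; one third is 287.00 px.
The bottom-right point is two-thirds across and two-thirds down within the crop:
x = 248 + 2 × 840.67 ≈ 1929; y = 367 + 2 × 287.00 ≈ 941.

(1929, 941)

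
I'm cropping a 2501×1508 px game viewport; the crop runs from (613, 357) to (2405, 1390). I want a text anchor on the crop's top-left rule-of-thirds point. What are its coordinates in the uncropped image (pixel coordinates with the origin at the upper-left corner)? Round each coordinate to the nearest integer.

Crop width = 2405 − 613 = 1792 px; one third is 597.33 px.
Crop height = 1390 − 357 = 1033 px; one third is 344.33 px.
The top-left point is one-third across and one-third down within the crop:
x = 613 + 1 × 597.33 ≈ 1210; y = 357 + 1 × 344.33 ≈ 701.

x = 1210 px, y = 701 px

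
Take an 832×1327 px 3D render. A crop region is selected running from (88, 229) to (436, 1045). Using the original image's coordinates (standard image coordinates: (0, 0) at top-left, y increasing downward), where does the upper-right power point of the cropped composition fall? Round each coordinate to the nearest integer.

Crop width = 436 − 88 = 348 px; one third is 116.00 px.
Crop height = 1045 − 229 = 816 px; one third is 272.00 px.
The upper-right point is two-thirds across and one-third down within the crop:
x = 88 + 2 × 116.00 ≈ 320; y = 229 + 1 × 272.00 ≈ 501.

(320, 501)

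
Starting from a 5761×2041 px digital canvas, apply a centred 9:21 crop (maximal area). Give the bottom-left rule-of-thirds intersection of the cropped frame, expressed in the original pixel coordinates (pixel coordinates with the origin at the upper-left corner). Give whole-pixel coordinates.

5761/2041 > 9/21, so the 9:21 crop keeps the full height 2041 and trims width to 2041 × 9/21 = 874.71 px.
Left offset = (5761 − 874.71)/2 = 2443.14 px; top offset = 0.
Bottom-left is one-third across and two-thirds down within the crop:
x = 2443.14 + 1 × 874.71/3 ≈ 2735; y = 0.00 + 2 × 2041.00/3 ≈ 1361.

x = 2735 px, y = 1361 px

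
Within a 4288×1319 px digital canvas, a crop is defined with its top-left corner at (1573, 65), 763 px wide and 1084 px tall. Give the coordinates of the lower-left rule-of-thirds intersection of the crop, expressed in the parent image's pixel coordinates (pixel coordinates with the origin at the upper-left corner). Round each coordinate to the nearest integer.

(1827, 788)

One third of the crop width 763 is 254.33 px.
One third of the crop height 1084 is 361.33 px.
The lower-left point is one-third across and two-thirds down within the crop:
x = 1573 + 1 × 254.33 ≈ 1827; y = 65 + 2 × 361.33 ≈ 788.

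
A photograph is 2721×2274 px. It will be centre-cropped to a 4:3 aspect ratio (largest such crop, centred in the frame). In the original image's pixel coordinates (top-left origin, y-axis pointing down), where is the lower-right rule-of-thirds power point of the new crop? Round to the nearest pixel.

2721/2274 < 4/3, so the 4:3 crop keeps the full width 2721 and trims height to 2721 × 3/4 = 2040.75 px.
Top offset = (2274 − 2040.75)/2 = 116.62 px; left offset = 0.
Lower-right is two-thirds across and two-thirds down within the crop:
x = 0.00 + 2 × 2721.00/3 ≈ 1814; y = 116.62 + 2 × 2040.75/3 ≈ 1477.

x = 1814 px, y = 1477 px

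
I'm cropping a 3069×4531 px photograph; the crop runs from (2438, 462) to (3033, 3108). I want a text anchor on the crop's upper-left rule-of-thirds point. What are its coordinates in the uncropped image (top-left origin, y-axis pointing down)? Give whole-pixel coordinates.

x = 2636 px, y = 1344 px

Crop width = 3033 − 2438 = 595 px; one third is 198.33 px.
Crop height = 3108 − 462 = 2646 px; one third is 882.00 px.
The upper-left point is one-third across and one-third down within the crop:
x = 2438 + 1 × 198.33 ≈ 2636; y = 462 + 1 × 882.00 ≈ 1344.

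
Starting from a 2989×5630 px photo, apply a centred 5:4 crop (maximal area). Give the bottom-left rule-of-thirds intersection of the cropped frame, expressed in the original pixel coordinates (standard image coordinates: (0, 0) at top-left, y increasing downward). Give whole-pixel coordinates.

(996, 3214)

2989/5630 < 5/4, so the 5:4 crop keeps the full width 2989 and trims height to 2989 × 4/5 = 2391.20 px.
Top offset = (5630 − 2391.20)/2 = 1619.40 px; left offset = 0.
Bottom-left is one-third across and two-thirds down within the crop:
x = 0.00 + 1 × 2989.00/3 ≈ 996; y = 1619.40 + 2 × 2391.20/3 ≈ 3214.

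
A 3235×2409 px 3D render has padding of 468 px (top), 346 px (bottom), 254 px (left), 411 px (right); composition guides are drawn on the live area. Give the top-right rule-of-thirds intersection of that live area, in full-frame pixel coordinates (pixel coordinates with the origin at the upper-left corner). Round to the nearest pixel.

Content width = 3235 − 254 − 411 = 2570 px; content height = 2409 − 468 − 346 = 1595 px.
Top-right is two-thirds across and one-third down within the live area.
x = 254 + 2 × 2570/3 = 254 + 1713.33 ≈ 1967
y = 468 + 1 × 1595/3 = 468 + 531.67 ≈ 1000

x = 1967 px, y = 1000 px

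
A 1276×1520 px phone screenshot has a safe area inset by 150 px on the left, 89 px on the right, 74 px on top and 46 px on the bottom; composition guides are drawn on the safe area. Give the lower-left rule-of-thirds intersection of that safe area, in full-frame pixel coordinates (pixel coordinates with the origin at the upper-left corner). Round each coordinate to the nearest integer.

Content width = 1276 − 150 − 89 = 1037 px; content height = 1520 − 74 − 46 = 1400 px.
Lower-left is one-third across and two-thirds down within the safe area.
x = 150 + 1 × 1037/3 = 150 + 345.67 ≈ 496
y = 74 + 2 × 1400/3 = 74 + 933.33 ≈ 1007

(496, 1007)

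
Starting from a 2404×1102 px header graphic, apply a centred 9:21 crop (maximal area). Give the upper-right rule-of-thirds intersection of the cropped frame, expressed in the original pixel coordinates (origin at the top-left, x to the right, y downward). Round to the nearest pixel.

2404/1102 > 9/21, so the 9:21 crop keeps the full height 1102 and trims width to 1102 × 9/21 = 472.29 px.
Left offset = (2404 − 472.29)/2 = 965.86 px; top offset = 0.
Upper-right is two-thirds across and one-third down within the crop:
x = 965.86 + 2 × 472.29/3 ≈ 1281; y = 0.00 + 1 × 1102.00/3 ≈ 367.

x = 1281 px, y = 367 px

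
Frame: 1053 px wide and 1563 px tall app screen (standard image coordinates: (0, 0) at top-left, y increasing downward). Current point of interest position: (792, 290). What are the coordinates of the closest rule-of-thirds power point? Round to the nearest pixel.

(702, 521)

Third lines: x ∈ {351, 702}, y ∈ {521, 1042}.
792 is closer to x = 702; 290 is closer to y = 521.
So the nearest intersection is the upper-right power point.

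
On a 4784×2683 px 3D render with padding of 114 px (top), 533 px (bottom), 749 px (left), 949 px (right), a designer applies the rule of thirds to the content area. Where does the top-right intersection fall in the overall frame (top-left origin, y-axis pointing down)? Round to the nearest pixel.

Content width = 4784 − 749 − 949 = 3086 px; content height = 2683 − 114 − 533 = 2036 px.
Top-right is two-thirds across and one-third down within the content area.
x = 749 + 2 × 3086/3 = 749 + 2057.33 ≈ 2806
y = 114 + 1 × 2036/3 = 114 + 678.67 ≈ 793

x = 2806 px, y = 793 px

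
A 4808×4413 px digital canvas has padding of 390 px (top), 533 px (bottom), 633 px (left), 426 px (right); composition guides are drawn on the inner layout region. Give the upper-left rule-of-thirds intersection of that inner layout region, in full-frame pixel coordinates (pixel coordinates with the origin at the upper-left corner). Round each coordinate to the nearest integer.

(1883, 1553)

Content width = 4808 − 633 − 426 = 3749 px; content height = 4413 − 390 − 533 = 3490 px.
Upper-left is one-third across and one-third down within the inner layout region.
x = 633 + 1 × 3749/3 = 633 + 1249.67 ≈ 1883
y = 390 + 1 × 3490/3 = 390 + 1163.33 ≈ 1553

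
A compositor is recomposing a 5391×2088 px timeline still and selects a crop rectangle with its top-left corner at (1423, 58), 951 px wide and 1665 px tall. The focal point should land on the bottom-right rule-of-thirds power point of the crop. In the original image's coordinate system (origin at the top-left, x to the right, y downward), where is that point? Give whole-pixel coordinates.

(2057, 1168)

One third of the crop width 951 is 317.00 px.
One third of the crop height 1665 is 555.00 px.
The bottom-right point is two-thirds across and two-thirds down within the crop:
x = 1423 + 2 × 317.00 ≈ 2057; y = 58 + 2 × 555.00 ≈ 1168.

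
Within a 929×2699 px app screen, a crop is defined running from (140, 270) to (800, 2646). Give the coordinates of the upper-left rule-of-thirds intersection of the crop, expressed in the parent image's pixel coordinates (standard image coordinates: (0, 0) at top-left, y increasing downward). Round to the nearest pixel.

Crop width = 800 − 140 = 660 px; one third is 220.00 px.
Crop height = 2646 − 270 = 2376 px; one third is 792.00 px.
The upper-left point is one-third across and one-third down within the crop:
x = 140 + 1 × 220.00 ≈ 360; y = 270 + 1 × 792.00 ≈ 1062.

x = 360 px, y = 1062 px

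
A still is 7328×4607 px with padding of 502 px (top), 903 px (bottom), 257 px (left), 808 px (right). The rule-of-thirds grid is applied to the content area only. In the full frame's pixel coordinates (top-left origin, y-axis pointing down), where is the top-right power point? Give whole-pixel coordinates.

Content width = 7328 − 257 − 808 = 6263 px; content height = 4607 − 502 − 903 = 3202 px.
Top-right is two-thirds across and one-third down within the content area.
x = 257 + 2 × 6263/3 = 257 + 4175.33 ≈ 4432
y = 502 + 1 × 3202/3 = 502 + 1067.33 ≈ 1569

(4432, 1569)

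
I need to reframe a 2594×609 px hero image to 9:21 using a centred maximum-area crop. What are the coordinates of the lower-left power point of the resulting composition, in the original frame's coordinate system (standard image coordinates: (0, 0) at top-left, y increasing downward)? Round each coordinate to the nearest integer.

x = 1254 px, y = 406 px

2594/609 > 9/21, so the 9:21 crop keeps the full height 609 and trims width to 609 × 9/21 = 261.00 px.
Left offset = (2594 − 261.00)/2 = 1166.50 px; top offset = 0.
Lower-left is one-third across and two-thirds down within the crop:
x = 1166.50 + 1 × 261.00/3 ≈ 1254; y = 0.00 + 2 × 609.00/3 ≈ 406.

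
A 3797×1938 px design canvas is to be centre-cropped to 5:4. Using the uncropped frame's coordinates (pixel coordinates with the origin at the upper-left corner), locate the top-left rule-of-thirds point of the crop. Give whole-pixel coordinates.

x = 1495 px, y = 646 px

3797/1938 > 5/4, so the 5:4 crop keeps the full height 1938 and trims width to 1938 × 5/4 = 2422.50 px.
Left offset = (3797 − 2422.50)/2 = 687.25 px; top offset = 0.
Top-left is one-third across and one-third down within the crop:
x = 687.25 + 1 × 2422.50/3 ≈ 1495; y = 0.00 + 1 × 1938.00/3 ≈ 646.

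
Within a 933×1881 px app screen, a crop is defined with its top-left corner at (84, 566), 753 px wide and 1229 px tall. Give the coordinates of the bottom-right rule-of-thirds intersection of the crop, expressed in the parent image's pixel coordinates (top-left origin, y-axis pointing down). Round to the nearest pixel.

x = 586 px, y = 1385 px

One third of the crop width 753 is 251.00 px.
One third of the crop height 1229 is 409.67 px.
The bottom-right point is two-thirds across and two-thirds down within the crop:
x = 84 + 2 × 251.00 ≈ 586; y = 566 + 2 × 409.67 ≈ 1385.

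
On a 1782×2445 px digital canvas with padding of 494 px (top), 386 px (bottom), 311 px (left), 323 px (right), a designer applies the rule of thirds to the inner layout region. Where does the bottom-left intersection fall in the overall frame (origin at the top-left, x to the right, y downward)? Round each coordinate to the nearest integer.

Content width = 1782 − 311 − 323 = 1148 px; content height = 2445 − 494 − 386 = 1565 px.
Bottom-left is one-third across and two-thirds down within the inner layout region.
x = 311 + 1 × 1148/3 = 311 + 382.67 ≈ 694
y = 494 + 2 × 1565/3 = 494 + 1043.33 ≈ 1537

(694, 1537)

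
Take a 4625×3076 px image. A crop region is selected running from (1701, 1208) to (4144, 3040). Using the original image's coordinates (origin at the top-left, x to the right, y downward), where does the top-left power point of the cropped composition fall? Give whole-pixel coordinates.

Crop width = 4144 − 1701 = 2443 px; one third is 814.33 px.
Crop height = 3040 − 1208 = 1832 px; one third is 610.67 px.
The top-left point is one-third across and one-third down within the crop:
x = 1701 + 1 × 814.33 ≈ 2515; y = 1208 + 1 × 610.67 ≈ 1819.

(2515, 1819)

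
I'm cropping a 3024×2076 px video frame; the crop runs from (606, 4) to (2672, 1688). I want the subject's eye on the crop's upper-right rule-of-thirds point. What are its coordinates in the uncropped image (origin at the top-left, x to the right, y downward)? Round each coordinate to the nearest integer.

Crop width = 2672 − 606 = 2066 px; one third is 688.67 px.
Crop height = 1688 − 4 = 1684 px; one third is 561.33 px.
The upper-right point is two-thirds across and one-third down within the crop:
x = 606 + 2 × 688.67 ≈ 1983; y = 4 + 1 × 561.33 ≈ 565.

(1983, 565)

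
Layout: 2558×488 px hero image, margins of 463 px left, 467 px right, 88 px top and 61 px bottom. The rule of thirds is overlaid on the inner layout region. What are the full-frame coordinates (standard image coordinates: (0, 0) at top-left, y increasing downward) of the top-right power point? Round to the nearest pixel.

(1548, 201)

Content width = 2558 − 463 − 467 = 1628 px; content height = 488 − 88 − 61 = 339 px.
Top-right is two-thirds across and one-third down within the inner layout region.
x = 463 + 2 × 1628/3 = 463 + 1085.33 ≈ 1548
y = 88 + 1 × 339/3 = 88 + 113.00 ≈ 201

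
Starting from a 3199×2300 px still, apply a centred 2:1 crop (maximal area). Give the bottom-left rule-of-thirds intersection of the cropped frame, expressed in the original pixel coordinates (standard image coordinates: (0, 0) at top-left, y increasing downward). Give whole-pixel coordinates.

3199/2300 < 2/1, so the 2:1 crop keeps the full width 3199 and trims height to 3199 × 1/2 = 1599.50 px.
Top offset = (2300 − 1599.50)/2 = 350.25 px; left offset = 0.
Bottom-left is one-third across and two-thirds down within the crop:
x = 0.00 + 1 × 3199.00/3 ≈ 1066; y = 350.25 + 2 × 1599.50/3 ≈ 1417.

(1066, 1417)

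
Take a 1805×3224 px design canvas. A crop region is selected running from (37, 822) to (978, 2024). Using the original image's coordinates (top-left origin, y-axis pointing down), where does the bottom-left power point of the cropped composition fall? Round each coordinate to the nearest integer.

Crop width = 978 − 37 = 941 px; one third is 313.67 px.
Crop height = 2024 − 822 = 1202 px; one third is 400.67 px.
The bottom-left point is one-third across and two-thirds down within the crop:
x = 37 + 1 × 313.67 ≈ 351; y = 822 + 2 × 400.67 ≈ 1623.

x = 351 px, y = 1623 px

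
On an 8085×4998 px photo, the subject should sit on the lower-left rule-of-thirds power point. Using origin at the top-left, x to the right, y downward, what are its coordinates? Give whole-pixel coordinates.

The lower-left point sits one-third of the way across and two-thirds of the way down.
x = 1 × 8085/3 ≈ 2695; y = 2 × 4998/3 ≈ 3332.

x = 2695 px, y = 3332 px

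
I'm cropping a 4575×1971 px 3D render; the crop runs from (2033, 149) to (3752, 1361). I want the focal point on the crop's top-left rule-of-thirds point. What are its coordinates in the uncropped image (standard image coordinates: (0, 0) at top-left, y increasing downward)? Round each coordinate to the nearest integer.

Crop width = 3752 − 2033 = 1719 px; one third is 573.00 px.
Crop height = 1361 − 149 = 1212 px; one third is 404.00 px.
The top-left point is one-third across and one-third down within the crop:
x = 2033 + 1 × 573.00 ≈ 2606; y = 149 + 1 × 404.00 ≈ 553.

x = 2606 px, y = 553 px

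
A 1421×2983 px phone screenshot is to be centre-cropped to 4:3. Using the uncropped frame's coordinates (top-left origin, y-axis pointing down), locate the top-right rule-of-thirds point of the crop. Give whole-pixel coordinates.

1421/2983 < 4/3, so the 4:3 crop keeps the full width 1421 and trims height to 1421 × 3/4 = 1065.75 px.
Top offset = (2983 − 1065.75)/2 = 958.62 px; left offset = 0.
Top-right is two-thirds across and one-third down within the crop:
x = 0.00 + 2 × 1421.00/3 ≈ 947; y = 958.62 + 1 × 1065.75/3 ≈ 1314.

x = 947 px, y = 1314 px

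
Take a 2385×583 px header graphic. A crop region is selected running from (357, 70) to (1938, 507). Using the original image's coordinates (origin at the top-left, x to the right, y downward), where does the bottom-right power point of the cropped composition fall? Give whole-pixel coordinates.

Crop width = 1938 − 357 = 1581 px; one third is 527.00 px.
Crop height = 507 − 70 = 437 px; one third is 145.67 px.
The bottom-right point is two-thirds across and two-thirds down within the crop:
x = 357 + 2 × 527.00 ≈ 1411; y = 70 + 2 × 145.67 ≈ 361.

x = 1411 px, y = 361 px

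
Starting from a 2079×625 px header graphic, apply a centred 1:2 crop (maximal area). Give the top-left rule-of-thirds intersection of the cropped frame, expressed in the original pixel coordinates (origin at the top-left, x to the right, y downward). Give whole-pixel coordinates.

2079/625 > 1/2, so the 1:2 crop keeps the full height 625 and trims width to 625 × 1/2 = 312.50 px.
Left offset = (2079 − 312.50)/2 = 883.25 px; top offset = 0.
Top-left is one-third across and one-third down within the crop:
x = 883.25 + 1 × 312.50/3 ≈ 987; y = 0.00 + 1 × 625.00/3 ≈ 208.

(987, 208)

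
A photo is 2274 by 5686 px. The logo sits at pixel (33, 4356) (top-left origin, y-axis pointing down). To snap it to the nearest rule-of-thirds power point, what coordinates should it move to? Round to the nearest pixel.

Third lines: x ∈ {758, 1516}, y ∈ {1895, 3791}.
33 is closer to x = 758; 4356 is closer to y = 3791.
So the nearest intersection is the lower-left power point.

x = 758 px, y = 3791 px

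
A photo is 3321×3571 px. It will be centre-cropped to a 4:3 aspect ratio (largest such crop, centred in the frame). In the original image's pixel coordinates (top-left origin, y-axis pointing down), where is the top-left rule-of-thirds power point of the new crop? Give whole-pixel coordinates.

x = 1107 px, y = 1370 px

3321/3571 < 4/3, so the 4:3 crop keeps the full width 3321 and trims height to 3321 × 3/4 = 2490.75 px.
Top offset = (3571 − 2490.75)/2 = 540.12 px; left offset = 0.
Top-left is one-third across and one-third down within the crop:
x = 0.00 + 1 × 3321.00/3 ≈ 1107; y = 540.12 + 1 × 2490.75/3 ≈ 1370.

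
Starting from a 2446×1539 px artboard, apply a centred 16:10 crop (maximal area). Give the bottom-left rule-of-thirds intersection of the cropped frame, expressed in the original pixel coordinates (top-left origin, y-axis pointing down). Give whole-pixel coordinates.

x = 815 px, y = 1024 px

2446/1539 < 16/10, so the 16:10 crop keeps the full width 2446 and trims height to 2446 × 10/16 = 1528.75 px.
Top offset = (1539 − 1528.75)/2 = 5.12 px; left offset = 0.
Bottom-left is one-third across and two-thirds down within the crop:
x = 0.00 + 1 × 2446.00/3 ≈ 815; y = 5.12 + 2 × 1528.75/3 ≈ 1024.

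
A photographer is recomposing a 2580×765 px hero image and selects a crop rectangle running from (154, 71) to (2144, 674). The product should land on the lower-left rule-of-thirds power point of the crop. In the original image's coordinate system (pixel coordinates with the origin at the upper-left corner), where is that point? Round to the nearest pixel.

(817, 473)

Crop width = 2144 − 154 = 1990 px; one third is 663.33 px.
Crop height = 674 − 71 = 603 px; one third is 201.00 px.
The lower-left point is one-third across and two-thirds down within the crop:
x = 154 + 1 × 663.33 ≈ 817; y = 71 + 2 × 201.00 ≈ 473.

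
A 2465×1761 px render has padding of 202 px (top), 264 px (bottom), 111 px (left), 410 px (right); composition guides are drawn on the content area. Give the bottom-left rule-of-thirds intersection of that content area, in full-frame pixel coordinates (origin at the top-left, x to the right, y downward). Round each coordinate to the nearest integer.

(759, 1065)

Content width = 2465 − 111 − 410 = 1944 px; content height = 1761 − 202 − 264 = 1295 px.
Bottom-left is one-third across and two-thirds down within the content area.
x = 111 + 1 × 1944/3 = 111 + 648.00 ≈ 759
y = 202 + 2 × 1295/3 = 202 + 863.33 ≈ 1065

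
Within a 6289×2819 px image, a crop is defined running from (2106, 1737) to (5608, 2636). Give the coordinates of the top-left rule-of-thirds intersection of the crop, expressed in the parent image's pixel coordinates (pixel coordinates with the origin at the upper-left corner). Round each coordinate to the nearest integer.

(3273, 2037)

Crop width = 5608 − 2106 = 3502 px; one third is 1167.33 px.
Crop height = 2636 − 1737 = 899 px; one third is 299.67 px.
The top-left point is one-third across and one-third down within the crop:
x = 2106 + 1 × 1167.33 ≈ 3273; y = 1737 + 1 × 299.67 ≈ 2037.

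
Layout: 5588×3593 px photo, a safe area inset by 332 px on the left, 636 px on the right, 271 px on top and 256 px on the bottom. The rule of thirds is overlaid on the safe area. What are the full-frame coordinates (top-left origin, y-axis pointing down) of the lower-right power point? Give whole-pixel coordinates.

(3412, 2315)

Content width = 5588 − 332 − 636 = 4620 px; content height = 3593 − 271 − 256 = 3066 px.
Lower-right is two-thirds across and two-thirds down within the safe area.
x = 332 + 2 × 4620/3 = 332 + 3080.00 ≈ 3412
y = 271 + 2 × 3066/3 = 271 + 2044.00 ≈ 2315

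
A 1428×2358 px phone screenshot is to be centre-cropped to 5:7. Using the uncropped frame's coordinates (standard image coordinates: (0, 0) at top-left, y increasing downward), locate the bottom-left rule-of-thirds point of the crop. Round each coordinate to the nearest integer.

1428/2358 < 5/7, so the 5:7 crop keeps the full width 1428 and trims height to 1428 × 7/5 = 1999.20 px.
Top offset = (2358 − 1999.20)/2 = 179.40 px; left offset = 0.
Bottom-left is one-third across and two-thirds down within the crop:
x = 0.00 + 1 × 1428.00/3 ≈ 476; y = 179.40 + 2 × 1999.20/3 ≈ 1512.

x = 476 px, y = 1512 px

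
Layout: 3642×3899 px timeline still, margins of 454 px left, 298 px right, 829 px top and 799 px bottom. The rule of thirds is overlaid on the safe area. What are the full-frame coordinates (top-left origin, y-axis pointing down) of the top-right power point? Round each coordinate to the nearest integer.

x = 2381 px, y = 1586 px

Content width = 3642 − 454 − 298 = 2890 px; content height = 3899 − 829 − 799 = 2271 px.
Top-right is two-thirds across and one-third down within the safe area.
x = 454 + 2 × 2890/3 = 454 + 1926.67 ≈ 2381
y = 829 + 1 × 2271/3 = 829 + 757.00 ≈ 1586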